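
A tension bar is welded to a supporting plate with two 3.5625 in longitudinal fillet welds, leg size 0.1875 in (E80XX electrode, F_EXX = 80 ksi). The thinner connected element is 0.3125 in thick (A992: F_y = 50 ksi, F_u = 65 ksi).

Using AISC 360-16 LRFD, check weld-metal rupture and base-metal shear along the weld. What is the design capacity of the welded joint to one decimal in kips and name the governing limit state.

Weld metal: throat = 0.707×0.1875 = 0.13256 in, L = 2×3.5625 = 7.125 in. φR_n = 0.75 × 0.6 × 80 × 0.13256 × 7.125 = 34.0 kips.
Base metal shear (0.3125 in plate): yield φR_n = 1.0×0.6×50×0.3125×7.125 = 66.8 kips; rupture φR_n = 0.75×0.6×65×0.3125×7.125 = 65.1 kips; take 65.1 kips (rupture).
Governing: min(34.0, 65.1) = 34.0 kips → weld metal.

34.0 kips (weld metal governs)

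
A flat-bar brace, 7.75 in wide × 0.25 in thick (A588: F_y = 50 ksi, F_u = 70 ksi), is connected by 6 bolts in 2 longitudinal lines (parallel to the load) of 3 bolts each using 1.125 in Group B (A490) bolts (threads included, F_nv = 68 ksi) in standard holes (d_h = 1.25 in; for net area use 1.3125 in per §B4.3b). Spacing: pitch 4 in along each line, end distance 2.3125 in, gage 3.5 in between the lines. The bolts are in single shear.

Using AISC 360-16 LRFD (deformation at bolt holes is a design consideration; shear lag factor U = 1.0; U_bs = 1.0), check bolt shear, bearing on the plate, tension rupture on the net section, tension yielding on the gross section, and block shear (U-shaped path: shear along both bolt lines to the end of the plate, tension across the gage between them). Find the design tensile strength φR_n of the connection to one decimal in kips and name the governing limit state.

Bolt shear: A_b = π(1.125)²/4 = 0.99402 in². φR_n = 0.75 × 68 × 0.99402 × 6 × 1 = 304.2 kips.
Bearing (0.25 in plate, F_u = 70 ksi): end bolts L_c = 2.3125 − 1.25/2 = 1.6875, R_n = min(1.2×1.6875×0.25×70, 2.4×1.125×0.25×70) = 35.438 kips/bolt; interior L_c = 4 − 1.25 = 2.75, R_n = 47.25 kips/bolt. φR_n = 0.75 × (2×35.438 + 4×47.25) = 194.9 kips.
Tension rupture (net): A_n = (7.75 − 2×1.3125)×0.25 = 1.2813 in² (U = 1.0, A_e = A_n). φR_n = 0.75 × 70 × 1.2813 = 67.3 kips.
Tension yield (gross): A_g = 7.75×0.25 = 1.9375 in². φR_n = 0.90 × 50 × 1.9375 = 87.2 kips.
Block shear: shear path 2×[2.3125+2×4] = 2×10.3125 in, A_gv = 5.1563, A_nv = 2×(10.3125 − 2.5×1.3125)×0.25 = 3.5156 in²; tension across gage: (3.5 − 1×1.3125)×0.25 = 0.54688 in². R_n = min(0.6×70×3.5156, 0.6×50×5.1563) + 1.0×70×0.54688 = min(147.66, 154.69) + 38.282 = 185.94 kips. φR_n = 0.75 × 185.94 = 139.5 kips.
Governing: min(304.2, 194.9, 67.3, 87.2, 139.5) = 67.3 kips → net-section rupture.

67.3 kips (net-section rupture governs)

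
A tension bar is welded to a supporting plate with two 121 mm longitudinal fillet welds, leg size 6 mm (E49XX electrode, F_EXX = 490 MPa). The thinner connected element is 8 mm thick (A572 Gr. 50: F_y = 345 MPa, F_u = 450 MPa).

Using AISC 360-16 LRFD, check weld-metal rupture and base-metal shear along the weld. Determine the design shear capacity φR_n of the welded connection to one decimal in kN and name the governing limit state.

Weld metal: throat = 0.707×6 = 4.242 mm, L = 2×121 = 242 mm. φR_n = 0.75 × 0.6 × 490 × 4.242 × 242 = 226.4 kN.
Base metal shear (8 mm plate): yield φR_n = 1.0×0.6×345×8×242 = 400.8 kN; rupture φR_n = 0.75×0.6×450×8×242 = 392.0 kN; take 392.0 kN (rupture).
Governing: min(226.4, 392.0) = 226.4 kN → weld metal.

226.4 kN (weld metal governs)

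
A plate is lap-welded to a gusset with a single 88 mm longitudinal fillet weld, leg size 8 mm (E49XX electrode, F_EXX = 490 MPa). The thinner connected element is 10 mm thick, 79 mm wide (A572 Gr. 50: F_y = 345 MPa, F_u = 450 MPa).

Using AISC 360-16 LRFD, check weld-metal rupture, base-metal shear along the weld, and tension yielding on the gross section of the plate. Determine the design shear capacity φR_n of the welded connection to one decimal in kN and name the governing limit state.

109.7 kN (weld metal governs)

Weld metal: throat = 0.707×8 = 5.656 mm, L = 88 mm. φR_n = 0.75 × 0.6 × 490 × 5.656 × 88 = 109.7 kN.
Base metal shear (10 mm plate): yield φR_n = 1.0×0.6×345×10×88 = 182.2 kN; rupture φR_n = 0.75×0.6×450×10×88 = 178.2 kN; take 178.2 kN (rupture).
Tension yield (gross): A_g = 79×10 = 790 mm². φR_n = 0.90 × 345 × 790 = 245.3 kN.
Governing: min(109.7, 178.2, 245.3) = 109.7 kN → weld metal.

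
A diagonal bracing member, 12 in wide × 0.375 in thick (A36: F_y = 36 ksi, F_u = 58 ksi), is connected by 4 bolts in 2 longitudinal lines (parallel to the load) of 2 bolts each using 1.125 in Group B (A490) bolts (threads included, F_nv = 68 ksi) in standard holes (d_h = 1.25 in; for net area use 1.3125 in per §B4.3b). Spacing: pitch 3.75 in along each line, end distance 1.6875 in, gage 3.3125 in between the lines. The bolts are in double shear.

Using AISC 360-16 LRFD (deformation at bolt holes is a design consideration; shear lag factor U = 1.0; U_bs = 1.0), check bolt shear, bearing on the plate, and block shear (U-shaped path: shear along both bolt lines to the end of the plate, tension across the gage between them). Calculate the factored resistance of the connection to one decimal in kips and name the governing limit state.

98.7 kips (block shear governs)

Bolt shear: A_b = π(1.125)²/4 = 0.99402 in². φR_n = 0.75 × 68 × 0.99402 × 4 × 2 = 405.6 kips.
Bearing (0.375 in plate, F_u = 58 ksi): end bolts L_c = 1.6875 − 1.25/2 = 1.0625, R_n = min(1.2×1.0625×0.375×58, 2.4×1.125×0.375×58) = 27.731 kips/bolt; interior L_c = 3.75 − 1.25 = 2.5, R_n = 58.725 kips/bolt. φR_n = 0.75 × (2×27.731 + 2×58.725) = 129.7 kips.
Block shear: shear path 2×[1.6875+1×3.75] = 2×5.4375 in, A_gv = 4.0781, A_nv = 2×(5.4375 − 1.5×1.3125)×0.375 = 2.6016 in²; tension across gage: (3.3125 − 1×1.3125)×0.375 = 0.75 in². R_n = min(0.6×58×2.6016, 0.6×36×4.0781) + 1.0×58×0.75 = min(90.536, 88.087) + 43.5 = 131.59 kips. φR_n = 0.75 × 131.59 = 98.7 kips.
Governing: min(405.6, 129.7, 98.7) = 98.7 kips → block shear.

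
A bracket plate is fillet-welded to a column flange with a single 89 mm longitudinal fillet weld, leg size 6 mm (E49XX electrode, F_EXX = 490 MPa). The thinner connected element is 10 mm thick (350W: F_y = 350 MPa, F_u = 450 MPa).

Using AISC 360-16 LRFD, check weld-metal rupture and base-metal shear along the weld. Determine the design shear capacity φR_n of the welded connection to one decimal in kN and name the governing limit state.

83.2 kN (weld metal governs)

Weld metal: throat = 0.707×6 = 4.242 mm, L = 89 mm. φR_n = 0.75 × 0.6 × 490 × 4.242 × 89 = 83.2 kN.
Base metal shear (10 mm plate): yield φR_n = 1.0×0.6×350×10×89 = 186.9 kN; rupture φR_n = 0.75×0.6×450×10×89 = 180.2 kN; take 180.2 kN (rupture).
Governing: min(83.2, 180.2) = 83.2 kN → weld metal.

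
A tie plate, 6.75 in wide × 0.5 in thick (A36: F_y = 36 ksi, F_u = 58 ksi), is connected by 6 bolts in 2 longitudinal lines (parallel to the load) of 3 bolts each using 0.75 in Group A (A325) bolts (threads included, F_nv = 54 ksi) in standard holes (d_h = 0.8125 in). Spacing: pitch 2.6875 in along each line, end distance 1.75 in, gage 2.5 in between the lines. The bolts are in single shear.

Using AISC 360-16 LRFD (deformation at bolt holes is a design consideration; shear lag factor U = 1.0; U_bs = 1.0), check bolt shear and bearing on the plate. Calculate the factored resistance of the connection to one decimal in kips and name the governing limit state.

Bolt shear: A_b = π(0.75)²/4 = 0.44179 in². φR_n = 0.75 × 54 × 0.44179 × 6 × 1 = 107.4 kips.
Bearing (0.5 in plate, F_u = 58 ksi): end bolts L_c = 1.75 − 0.8125/2 = 1.34375, R_n = min(1.2×1.34375×0.5×58, 2.4×0.75×0.5×58) = 46.763 kips/bolt; interior L_c = 2.6875 − 0.8125 = 1.875, R_n = 52.2 kips/bolt. φR_n = 0.75 × (2×46.763 + 4×52.2) = 226.7 kips.
Governing: min(107.4, 226.7) = 107.4 kips → bolt shear.

107.4 kips (bolt shear governs)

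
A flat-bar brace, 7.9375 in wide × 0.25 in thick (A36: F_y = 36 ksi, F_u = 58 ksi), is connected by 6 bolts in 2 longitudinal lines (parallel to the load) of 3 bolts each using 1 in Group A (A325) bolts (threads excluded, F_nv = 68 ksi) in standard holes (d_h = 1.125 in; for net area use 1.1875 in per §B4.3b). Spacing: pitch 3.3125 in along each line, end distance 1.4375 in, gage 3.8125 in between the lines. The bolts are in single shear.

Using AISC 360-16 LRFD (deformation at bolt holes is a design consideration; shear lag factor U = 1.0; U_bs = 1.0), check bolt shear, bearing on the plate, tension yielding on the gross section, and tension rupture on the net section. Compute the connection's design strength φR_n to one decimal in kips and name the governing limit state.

Bolt shear: A_b = π(1)²/4 = 0.7854 in². φR_n = 0.75 × 68 × 0.7854 × 6 × 1 = 240.3 kips.
Bearing (0.25 in plate, F_u = 58 ksi): end bolts L_c = 1.4375 − 1.125/2 = 0.875, R_n = min(1.2×0.875×0.25×58, 2.4×1×0.25×58) = 15.225 kips/bolt; interior L_c = 3.3125 − 1.125 = 2.1875, R_n = 34.8 kips/bolt. φR_n = 0.75 × (2×15.225 + 4×34.8) = 127.2 kips.
Tension yield (gross): A_g = 7.9375×0.25 = 1.9844 in². φR_n = 0.90 × 36 × 1.9844 = 64.3 kips.
Tension rupture (net): A_n = (7.9375 − 2×1.1875)×0.25 = 1.3906 in² (U = 1.0, A_e = A_n). φR_n = 0.75 × 58 × 1.3906 = 60.5 kips.
Governing: min(240.3, 127.2, 64.3, 60.5) = 60.5 kips → net-section rupture.

60.5 kips (net-section rupture governs)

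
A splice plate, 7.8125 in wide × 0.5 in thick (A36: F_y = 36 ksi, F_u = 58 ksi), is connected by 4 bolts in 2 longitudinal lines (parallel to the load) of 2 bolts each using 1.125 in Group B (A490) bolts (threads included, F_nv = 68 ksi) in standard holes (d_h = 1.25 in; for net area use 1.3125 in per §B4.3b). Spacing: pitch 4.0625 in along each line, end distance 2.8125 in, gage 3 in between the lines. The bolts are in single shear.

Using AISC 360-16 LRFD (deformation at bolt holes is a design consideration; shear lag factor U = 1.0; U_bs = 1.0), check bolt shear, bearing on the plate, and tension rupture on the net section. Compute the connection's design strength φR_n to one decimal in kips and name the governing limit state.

Bolt shear: A_b = π(1.125)²/4 = 0.99402 in². φR_n = 0.75 × 68 × 0.99402 × 4 × 1 = 202.8 kips.
Bearing (0.5 in plate, F_u = 58 ksi): end bolts L_c = 2.8125 − 1.25/2 = 2.1875, R_n = min(1.2×2.1875×0.5×58, 2.4×1.125×0.5×58) = 76.125 kips/bolt; interior L_c = 4.0625 − 1.25 = 2.8125, R_n = 78.3 kips/bolt. φR_n = 0.75 × (2×76.125 + 2×78.3) = 231.6 kips.
Tension rupture (net): A_n = (7.8125 − 2×1.3125)×0.5 = 2.5938 in² (U = 1.0, A_e = A_n). φR_n = 0.75 × 58 × 2.5938 = 112.8 kips.
Governing: min(202.8, 231.6, 112.8) = 112.8 kips → net-section rupture.

112.8 kips (net-section rupture governs)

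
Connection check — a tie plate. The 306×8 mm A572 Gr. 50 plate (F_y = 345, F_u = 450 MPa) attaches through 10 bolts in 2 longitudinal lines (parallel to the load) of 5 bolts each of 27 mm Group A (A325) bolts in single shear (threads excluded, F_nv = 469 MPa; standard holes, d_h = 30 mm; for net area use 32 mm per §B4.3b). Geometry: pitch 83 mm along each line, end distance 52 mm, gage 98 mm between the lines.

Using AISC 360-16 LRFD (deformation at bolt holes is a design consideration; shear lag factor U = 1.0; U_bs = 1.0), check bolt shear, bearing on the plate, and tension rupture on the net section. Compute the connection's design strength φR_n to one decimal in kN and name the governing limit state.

653.4 kN (net-section rupture governs)

Bolt shear: A_b = π(27)²/4 = 572.56 mm². φR_n = 0.75 × 469 × 572.56 × 10 × 1 = 2014.0 kN.
Bearing (8 mm plate, F_u = 450 MPa): end bolts L_c = 52 − 30/2 = 37, R_n = min(1.2×37×8×450, 2.4×27×8×450) = 159.84 kN/bolt; interior L_c = 83 − 30 = 53, R_n = 228.96 kN/bolt. φR_n = 0.75 × (2×159.84 + 8×228.96) = 1613.5 kN.
Tension rupture (net): A_n = (306 − 2×32)×8 = 1936 mm² (U = 1.0, A_e = A_n). φR_n = 0.75 × 450 × 1936 = 653.4 kN.
Governing: min(2014.0, 1613.5, 653.4) = 653.4 kN → net-section rupture.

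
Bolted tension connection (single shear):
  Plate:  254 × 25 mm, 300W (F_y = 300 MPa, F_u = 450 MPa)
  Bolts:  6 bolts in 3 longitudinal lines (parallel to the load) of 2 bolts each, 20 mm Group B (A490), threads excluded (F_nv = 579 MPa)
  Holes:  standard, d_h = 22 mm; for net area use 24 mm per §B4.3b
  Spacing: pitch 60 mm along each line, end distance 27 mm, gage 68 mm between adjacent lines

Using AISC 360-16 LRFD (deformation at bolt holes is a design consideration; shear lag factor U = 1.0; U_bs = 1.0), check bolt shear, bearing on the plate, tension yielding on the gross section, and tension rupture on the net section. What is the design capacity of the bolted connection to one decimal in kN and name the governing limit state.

Bolt shear: A_b = π(20)²/4 = 314.16 mm². φR_n = 0.75 × 579 × 314.16 × 6 × 1 = 818.5 kN.
Bearing (25 mm plate, F_u = 450 MPa): end bolts L_c = 27 − 22/2 = 16, R_n = min(1.2×16×25×450, 2.4×20×25×450) = 216 kN/bolt; interior L_c = 60 − 22 = 38, R_n = 513 kN/bolt. φR_n = 0.75 × (3×216 + 3×513) = 1640.3 kN.
Tension yield (gross): A_g = 254×25 = 6350 mm². φR_n = 0.90 × 300 × 6350 = 1714.5 kN.
Tension rupture (net): A_n = (254 − 3×24)×25 = 4550 mm² (U = 1.0, A_e = A_n). φR_n = 0.75 × 450 × 4550 = 1535.6 kN.
Governing: min(818.5, 1640.3, 1714.5, 1535.6) = 818.5 kN → bolt shear.

818.5 kN (bolt shear governs)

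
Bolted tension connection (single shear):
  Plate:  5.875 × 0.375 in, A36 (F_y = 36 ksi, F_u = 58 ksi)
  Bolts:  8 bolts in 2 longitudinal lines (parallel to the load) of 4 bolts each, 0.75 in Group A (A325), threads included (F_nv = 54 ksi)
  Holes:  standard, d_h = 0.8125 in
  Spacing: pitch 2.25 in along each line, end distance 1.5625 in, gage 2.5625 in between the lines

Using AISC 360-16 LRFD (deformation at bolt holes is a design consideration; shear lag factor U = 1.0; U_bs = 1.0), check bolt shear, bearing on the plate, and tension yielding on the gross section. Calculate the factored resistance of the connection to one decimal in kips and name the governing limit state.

Bolt shear: A_b = π(0.75)²/4 = 0.44179 in². φR_n = 0.75 × 54 × 0.44179 × 8 × 1 = 143.1 kips.
Bearing (0.375 in plate, F_u = 58 ksi): end bolts L_c = 1.5625 − 0.8125/2 = 1.15625, R_n = min(1.2×1.15625×0.375×58, 2.4×0.75×0.375×58) = 30.178 kips/bolt; interior L_c = 2.25 − 0.8125 = 1.4375, R_n = 37.519 kips/bolt. φR_n = 0.75 × (2×30.178 + 6×37.519) = 214.1 kips.
Tension yield (gross): A_g = 5.875×0.375 = 2.2031 in². φR_n = 0.90 × 36 × 2.2031 = 71.4 kips.
Governing: min(143.1, 214.1, 71.4) = 71.4 kips → gross-section yield.

71.4 kips (gross-section yield governs)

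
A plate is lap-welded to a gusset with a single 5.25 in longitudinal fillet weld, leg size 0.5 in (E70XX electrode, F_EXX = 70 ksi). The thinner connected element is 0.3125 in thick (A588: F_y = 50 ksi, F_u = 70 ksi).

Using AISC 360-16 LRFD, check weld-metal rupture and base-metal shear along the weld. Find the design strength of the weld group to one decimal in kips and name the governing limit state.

Weld metal: throat = 0.707×0.5 = 0.3535 in, L = 5.25 in. φR_n = 0.75 × 0.6 × 70 × 0.3535 × 5.25 = 58.5 kips.
Base metal shear (0.3125 in plate): yield φR_n = 1.0×0.6×50×0.3125×5.25 = 49.2 kips; rupture φR_n = 0.75×0.6×70×0.3125×5.25 = 51.7 kips; take 49.2 kips (yield).
Governing: min(58.5, 49.2) = 49.2 kips → base-metal shear.

49.2 kips (base-metal shear governs)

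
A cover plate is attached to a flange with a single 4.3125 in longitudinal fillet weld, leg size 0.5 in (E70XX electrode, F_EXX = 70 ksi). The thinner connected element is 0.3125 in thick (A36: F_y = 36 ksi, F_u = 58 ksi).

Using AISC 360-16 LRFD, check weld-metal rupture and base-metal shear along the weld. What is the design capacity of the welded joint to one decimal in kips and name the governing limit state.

29.1 kips (base-metal shear governs)

Weld metal: throat = 0.707×0.5 = 0.3535 in, L = 4.3125 in. φR_n = 0.75 × 0.6 × 70 × 0.3535 × 4.3125 = 48.0 kips.
Base metal shear (0.3125 in plate): yield φR_n = 1.0×0.6×36×0.3125×4.3125 = 29.1 kips; rupture φR_n = 0.75×0.6×58×0.3125×4.3125 = 35.2 kips; take 29.1 kips (yield).
Governing: min(48.0, 29.1) = 29.1 kips → base-metal shear.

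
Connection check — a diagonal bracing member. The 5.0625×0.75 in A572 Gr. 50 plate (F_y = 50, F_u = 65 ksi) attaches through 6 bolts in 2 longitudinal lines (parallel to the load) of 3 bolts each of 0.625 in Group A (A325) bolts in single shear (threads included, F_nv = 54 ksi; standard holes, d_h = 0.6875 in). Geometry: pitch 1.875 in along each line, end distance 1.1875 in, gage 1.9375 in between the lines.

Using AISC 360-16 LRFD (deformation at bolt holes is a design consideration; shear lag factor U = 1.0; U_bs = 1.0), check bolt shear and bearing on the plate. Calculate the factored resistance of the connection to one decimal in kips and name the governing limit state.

74.6 kips (bolt shear governs)

Bolt shear: A_b = π(0.625)²/4 = 0.3068 in². φR_n = 0.75 × 54 × 0.3068 × 6 × 1 = 74.6 kips.
Bearing (0.75 in plate, F_u = 65 ksi): end bolts L_c = 1.1875 − 0.6875/2 = 0.84375, R_n = min(1.2×0.84375×0.75×65, 2.4×0.625×0.75×65) = 49.359 kips/bolt; interior L_c = 1.875 − 0.6875 = 1.1875, R_n = 69.469 kips/bolt. φR_n = 0.75 × (2×49.359 + 4×69.469) = 282.4 kips.
Governing: min(74.6, 282.4) = 74.6 kips → bolt shear.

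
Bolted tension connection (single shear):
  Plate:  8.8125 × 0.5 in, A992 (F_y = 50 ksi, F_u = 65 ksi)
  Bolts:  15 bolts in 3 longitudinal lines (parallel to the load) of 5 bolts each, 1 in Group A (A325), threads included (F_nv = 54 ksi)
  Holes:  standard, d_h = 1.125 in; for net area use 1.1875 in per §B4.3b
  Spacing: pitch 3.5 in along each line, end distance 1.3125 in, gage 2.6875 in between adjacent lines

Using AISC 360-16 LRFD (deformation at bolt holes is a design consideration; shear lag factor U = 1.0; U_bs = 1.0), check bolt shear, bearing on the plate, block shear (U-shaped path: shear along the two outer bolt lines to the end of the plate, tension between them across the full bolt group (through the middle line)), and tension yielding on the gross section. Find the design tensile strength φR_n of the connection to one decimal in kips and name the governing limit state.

Bolt shear: A_b = π(1)²/4 = 0.7854 in². φR_n = 0.75 × 54 × 0.7854 × 15 × 1 = 477.1 kips.
Bearing (0.5 in plate, F_u = 65 ksi): end bolts L_c = 1.3125 − 1.125/2 = 0.75, R_n = min(1.2×0.75×0.5×65, 2.4×1×0.5×65) = 29.25 kips/bolt; interior L_c = 3.5 − 1.125 = 2.375, R_n = 78 kips/bolt. φR_n = 0.75 × (3×29.25 + 12×78) = 767.8 kips.
Block shear: shear path 2×[1.3125+4×3.5] = 2×15.3125 in, A_gv = 15.313, A_nv = 2×(15.3125 − 4.5×1.1875)×0.5 = 9.9688 in²; tension across gage: (5.375 − 2×1.1875)×0.5 = 1.5 in². R_n = min(0.6×65×9.9688, 0.6×50×15.313) + 1.0×65×1.5 = min(388.78, 459.39) + 97.5 = 486.28 kips. φR_n = 0.75 × 486.28 = 364.7 kips.
Tension yield (gross): A_g = 8.8125×0.5 = 4.4063 in². φR_n = 0.90 × 50 × 4.4063 = 198.3 kips.
Governing: min(477.1, 767.8, 364.7, 198.3) = 198.3 kips → gross-section yield.

198.3 kips (gross-section yield governs)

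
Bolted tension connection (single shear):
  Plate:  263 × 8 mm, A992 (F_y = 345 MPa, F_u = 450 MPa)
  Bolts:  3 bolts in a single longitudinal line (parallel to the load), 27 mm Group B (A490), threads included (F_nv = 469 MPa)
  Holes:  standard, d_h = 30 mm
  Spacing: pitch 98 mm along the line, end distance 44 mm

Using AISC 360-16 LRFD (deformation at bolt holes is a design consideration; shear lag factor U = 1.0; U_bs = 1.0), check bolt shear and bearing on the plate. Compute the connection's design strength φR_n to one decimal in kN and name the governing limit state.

443.9 kN (bearing governs)

Bolt shear: A_b = π(27)²/4 = 572.56 mm². φR_n = 0.75 × 469 × 572.56 × 3 × 1 = 604.2 kN.
Bearing (8 mm plate, F_u = 450 MPa): end bolts L_c = 44 − 30/2 = 29, R_n = min(1.2×29×8×450, 2.4×27×8×450) = 125.28 kN/bolt; interior L_c = 98 − 30 = 68, R_n = 233.28 kN/bolt. φR_n = 0.75 × (1×125.28 + 2×233.28) = 443.9 kN.
Governing: min(604.2, 443.9) = 443.9 kN → bearing.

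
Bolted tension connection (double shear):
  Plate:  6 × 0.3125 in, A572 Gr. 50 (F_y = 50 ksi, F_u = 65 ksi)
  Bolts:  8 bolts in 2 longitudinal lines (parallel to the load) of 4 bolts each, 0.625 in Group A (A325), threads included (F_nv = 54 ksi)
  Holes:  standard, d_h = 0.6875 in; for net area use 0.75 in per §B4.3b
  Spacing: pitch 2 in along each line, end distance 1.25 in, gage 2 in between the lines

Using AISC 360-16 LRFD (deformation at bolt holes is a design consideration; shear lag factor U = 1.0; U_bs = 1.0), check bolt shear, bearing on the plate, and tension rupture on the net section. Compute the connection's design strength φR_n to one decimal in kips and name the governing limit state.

68.6 kips (net-section rupture governs)

Bolt shear: A_b = π(0.625)²/4 = 0.3068 in². φR_n = 0.75 × 54 × 0.3068 × 8 × 2 = 198.8 kips.
Bearing (0.3125 in plate, F_u = 65 ksi): end bolts L_c = 1.25 − 0.6875/2 = 0.90625, R_n = min(1.2×0.90625×0.3125×65, 2.4×0.625×0.3125×65) = 22.09 kips/bolt; interior L_c = 2 − 0.6875 = 1.3125, R_n = 30.469 kips/bolt. φR_n = 0.75 × (2×22.09 + 6×30.469) = 170.2 kips.
Tension rupture (net): A_n = (6 − 2×0.75)×0.3125 = 1.4063 in² (U = 1.0, A_e = A_n). φR_n = 0.75 × 65 × 1.4063 = 68.6 kips.
Governing: min(198.8, 170.2, 68.6) = 68.6 kips → net-section rupture.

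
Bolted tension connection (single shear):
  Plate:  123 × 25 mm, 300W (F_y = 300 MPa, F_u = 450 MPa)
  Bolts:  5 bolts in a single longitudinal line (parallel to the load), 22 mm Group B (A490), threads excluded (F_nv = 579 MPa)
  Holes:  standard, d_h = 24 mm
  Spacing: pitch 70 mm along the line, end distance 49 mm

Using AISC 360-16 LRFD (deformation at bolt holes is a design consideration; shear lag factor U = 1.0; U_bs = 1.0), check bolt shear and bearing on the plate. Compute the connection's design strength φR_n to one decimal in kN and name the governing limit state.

825.4 kN (bolt shear governs)

Bolt shear: A_b = π(22)²/4 = 380.13 mm². φR_n = 0.75 × 579 × 380.13 × 5 × 1 = 825.4 kN.
Bearing (25 mm plate, F_u = 450 MPa): end bolts L_c = 49 − 24/2 = 37, R_n = min(1.2×37×25×450, 2.4×22×25×450) = 499.5 kN/bolt; interior L_c = 70 − 24 = 46, R_n = 594 kN/bolt. φR_n = 0.75 × (1×499.5 + 4×594) = 2156.6 kN.
Governing: min(825.4, 2156.6) = 825.4 kN → bolt shear.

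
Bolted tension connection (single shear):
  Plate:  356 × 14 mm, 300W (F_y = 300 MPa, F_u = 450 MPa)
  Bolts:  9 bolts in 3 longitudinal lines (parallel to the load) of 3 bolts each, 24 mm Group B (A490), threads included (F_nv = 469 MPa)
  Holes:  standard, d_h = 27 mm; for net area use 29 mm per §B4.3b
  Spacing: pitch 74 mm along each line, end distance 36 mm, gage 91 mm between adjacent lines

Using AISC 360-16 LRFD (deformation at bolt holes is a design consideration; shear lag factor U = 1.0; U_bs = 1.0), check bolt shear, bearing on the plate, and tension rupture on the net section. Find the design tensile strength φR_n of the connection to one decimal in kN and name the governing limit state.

Bolt shear: A_b = π(24)²/4 = 452.39 mm². φR_n = 0.75 × 469 × 452.39 × 9 × 1 = 1432.2 kN.
Bearing (14 mm plate, F_u = 450 MPa): end bolts L_c = 36 − 27/2 = 22.5, R_n = min(1.2×22.5×14×450, 2.4×24×14×450) = 170.1 kN/bolt; interior L_c = 74 − 27 = 47, R_n = 355.32 kN/bolt. φR_n = 0.75 × (3×170.1 + 6×355.32) = 1981.7 kN.
Tension rupture (net): A_n = (356 − 3×29)×14 = 3766 mm² (U = 1.0, A_e = A_n). φR_n = 0.75 × 450 × 3766 = 1271.0 kN.
Governing: min(1432.2, 1981.7, 1271.0) = 1271.0 kN → net-section rupture.

1271.0 kN (net-section rupture governs)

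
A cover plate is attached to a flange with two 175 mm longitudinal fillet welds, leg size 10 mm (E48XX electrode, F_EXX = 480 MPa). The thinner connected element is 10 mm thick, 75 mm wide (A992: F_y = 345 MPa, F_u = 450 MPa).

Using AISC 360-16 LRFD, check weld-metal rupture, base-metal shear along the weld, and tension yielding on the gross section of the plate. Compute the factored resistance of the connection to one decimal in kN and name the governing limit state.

232.9 kN (gross-section yield governs)

Weld metal: throat = 0.707×10 = 7.07 mm, L = 2×175 = 350 mm. φR_n = 0.75 × 0.6 × 480 × 7.07 × 350 = 534.5 kN.
Base metal shear (10 mm plate): yield φR_n = 1.0×0.6×345×10×350 = 724.5 kN; rupture φR_n = 0.75×0.6×450×10×350 = 708.8 kN; take 708.8 kN (rupture).
Tension yield (gross): A_g = 75×10 = 750 mm². φR_n = 0.90 × 345 × 750 = 232.9 kN.
Governing: min(534.5, 708.8, 232.9) = 232.9 kN → gross-section yield.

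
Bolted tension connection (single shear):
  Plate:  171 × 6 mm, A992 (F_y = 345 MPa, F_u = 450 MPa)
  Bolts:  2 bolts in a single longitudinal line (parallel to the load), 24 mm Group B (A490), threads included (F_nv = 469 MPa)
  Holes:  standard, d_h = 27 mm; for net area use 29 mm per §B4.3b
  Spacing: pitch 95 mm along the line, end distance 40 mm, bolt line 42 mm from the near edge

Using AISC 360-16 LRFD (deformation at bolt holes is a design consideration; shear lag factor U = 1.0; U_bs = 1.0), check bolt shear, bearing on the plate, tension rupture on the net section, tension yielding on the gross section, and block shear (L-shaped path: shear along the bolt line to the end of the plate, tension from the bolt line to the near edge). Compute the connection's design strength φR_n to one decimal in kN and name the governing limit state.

Bolt shear: A_b = π(24)²/4 = 452.39 mm². φR_n = 0.75 × 469 × 452.39 × 2 × 1 = 318.3 kN.
Bearing (6 mm plate, F_u = 450 MPa): end bolts L_c = 40 − 27/2 = 26.5, R_n = min(1.2×26.5×6×450, 2.4×24×6×450) = 85.86 kN/bolt; interior L_c = 95 − 27 = 68, R_n = 155.52 kN/bolt. φR_n = 0.75 × (1×85.86 + 1×155.52) = 181.0 kN.
Tension rupture (net): A_n = (171 − 1×29)×6 = 852 mm² (U = 1.0, A_e = A_n). φR_n = 0.75 × 450 × 852 = 287.6 kN.
Tension yield (gross): A_g = 171×6 = 1026 mm². φR_n = 0.90 × 345 × 1026 = 318.6 kN.
Block shear: shear path 1×[40+1×95] = 1×135 mm, A_gv = 810, A_nv = 1×(135 − 1.5×29)×6 = 549 mm²; tension to near edge: (42 − 0.5×29)×6 = 165 mm². R_n = min(0.6×450×549, 0.6×345×810) + 1.0×450×165 = min(148.23, 167.67) + 74.25 = 222.48 kN. φR_n = 0.75 × 222.48 = 166.9 kN.
Governing: min(318.3, 181.0, 287.6, 318.6, 166.9) = 166.9 kN → block shear.

166.9 kN (block shear governs)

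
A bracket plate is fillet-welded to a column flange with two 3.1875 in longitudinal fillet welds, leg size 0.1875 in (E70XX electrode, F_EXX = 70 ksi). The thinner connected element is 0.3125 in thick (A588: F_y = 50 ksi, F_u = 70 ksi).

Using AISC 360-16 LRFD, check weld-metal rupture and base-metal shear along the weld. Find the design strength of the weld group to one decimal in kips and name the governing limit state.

Weld metal: throat = 0.707×0.1875 = 0.13256 in, L = 2×3.1875 = 6.375 in. φR_n = 0.75 × 0.6 × 70 × 0.13256 × 6.375 = 26.6 kips.
Base metal shear (0.3125 in plate): yield φR_n = 1.0×0.6×50×0.3125×6.375 = 59.8 kips; rupture φR_n = 0.75×0.6×70×0.3125×6.375 = 62.8 kips; take 59.8 kips (yield).
Governing: min(26.6, 59.8) = 26.6 kips → weld metal.

26.6 kips (weld metal governs)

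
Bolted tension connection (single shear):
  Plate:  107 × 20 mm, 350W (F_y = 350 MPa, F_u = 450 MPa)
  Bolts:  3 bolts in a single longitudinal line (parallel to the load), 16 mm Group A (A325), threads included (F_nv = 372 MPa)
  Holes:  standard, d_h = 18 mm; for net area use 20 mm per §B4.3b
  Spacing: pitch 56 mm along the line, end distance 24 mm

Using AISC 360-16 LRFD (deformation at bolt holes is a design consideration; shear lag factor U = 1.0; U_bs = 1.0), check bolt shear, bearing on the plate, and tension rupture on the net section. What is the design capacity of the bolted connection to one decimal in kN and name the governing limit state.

Bolt shear: A_b = π(16)²/4 = 201.06 mm². φR_n = 0.75 × 372 × 201.06 × 3 × 1 = 168.3 kN.
Bearing (20 mm plate, F_u = 450 MPa): end bolts L_c = 24 − 18/2 = 15, R_n = min(1.2×15×20×450, 2.4×16×20×450) = 162 kN/bolt; interior L_c = 56 − 18 = 38, R_n = 345.6 kN/bolt. φR_n = 0.75 × (1×162 + 2×345.6) = 639.9 kN.
Tension rupture (net): A_n = (107 − 1×20)×20 = 1740 mm² (U = 1.0, A_e = A_n). φR_n = 0.75 × 450 × 1740 = 587.3 kN.
Governing: min(168.3, 639.9, 587.3) = 168.3 kN → bolt shear.

168.3 kN (bolt shear governs)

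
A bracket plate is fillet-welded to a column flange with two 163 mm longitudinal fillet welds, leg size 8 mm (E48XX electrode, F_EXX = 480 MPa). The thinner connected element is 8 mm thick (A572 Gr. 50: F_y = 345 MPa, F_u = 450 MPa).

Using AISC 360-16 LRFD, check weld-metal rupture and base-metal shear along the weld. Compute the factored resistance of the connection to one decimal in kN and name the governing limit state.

398.3 kN (weld metal governs)

Weld metal: throat = 0.707×8 = 5.656 mm, L = 2×163 = 326 mm. φR_n = 0.75 × 0.6 × 480 × 5.656 × 326 = 398.3 kN.
Base metal shear (8 mm plate): yield φR_n = 1.0×0.6×345×8×326 = 539.9 kN; rupture φR_n = 0.75×0.6×450×8×326 = 528.1 kN; take 528.1 kN (rupture).
Governing: min(398.3, 528.1) = 398.3 kN → weld metal.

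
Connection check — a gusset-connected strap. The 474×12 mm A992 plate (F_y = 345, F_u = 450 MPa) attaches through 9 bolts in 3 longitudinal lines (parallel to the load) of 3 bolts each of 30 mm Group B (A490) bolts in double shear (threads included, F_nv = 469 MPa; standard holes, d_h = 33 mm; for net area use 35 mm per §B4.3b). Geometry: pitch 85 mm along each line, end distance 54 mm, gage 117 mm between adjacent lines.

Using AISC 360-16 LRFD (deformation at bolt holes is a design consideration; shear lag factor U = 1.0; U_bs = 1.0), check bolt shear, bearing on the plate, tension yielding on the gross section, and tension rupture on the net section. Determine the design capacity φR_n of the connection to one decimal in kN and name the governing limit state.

Bolt shear: A_b = π(30)²/4 = 706.86 mm². φR_n = 0.75 × 469 × 706.86 × 9 × 2 = 4475.5 kN.
Bearing (12 mm plate, F_u = 450 MPa): end bolts L_c = 54 − 33/2 = 37.5, R_n = min(1.2×37.5×12×450, 2.4×30×12×450) = 243 kN/bolt; interior L_c = 85 − 33 = 52, R_n = 336.96 kN/bolt. φR_n = 0.75 × (3×243 + 6×336.96) = 2063.1 kN.
Tension yield (gross): A_g = 474×12 = 5688 mm². φR_n = 0.90 × 345 × 5688 = 1766.1 kN.
Tension rupture (net): A_n = (474 − 3×35)×12 = 4428 mm² (U = 1.0, A_e = A_n). φR_n = 0.75 × 450 × 4428 = 1494.5 kN.
Governing: min(4475.5, 2063.1, 1766.1, 1494.5) = 1494.5 kN → net-section rupture.

1494.5 kN (net-section rupture governs)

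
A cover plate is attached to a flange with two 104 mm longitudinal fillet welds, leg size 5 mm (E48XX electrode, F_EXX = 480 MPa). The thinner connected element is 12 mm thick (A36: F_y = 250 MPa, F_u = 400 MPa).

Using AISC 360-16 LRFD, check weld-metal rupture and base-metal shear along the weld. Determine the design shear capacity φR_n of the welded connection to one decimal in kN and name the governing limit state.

158.8 kN (weld metal governs)

Weld metal: throat = 0.707×5 = 3.535 mm, L = 2×104 = 208 mm. φR_n = 0.75 × 0.6 × 480 × 3.535 × 208 = 158.8 kN.
Base metal shear (12 mm plate): yield φR_n = 1.0×0.6×250×12×208 = 374.4 kN; rupture φR_n = 0.75×0.6×400×12×208 = 449.3 kN; take 374.4 kN (yield).
Governing: min(158.8, 374.4) = 158.8 kN → weld metal.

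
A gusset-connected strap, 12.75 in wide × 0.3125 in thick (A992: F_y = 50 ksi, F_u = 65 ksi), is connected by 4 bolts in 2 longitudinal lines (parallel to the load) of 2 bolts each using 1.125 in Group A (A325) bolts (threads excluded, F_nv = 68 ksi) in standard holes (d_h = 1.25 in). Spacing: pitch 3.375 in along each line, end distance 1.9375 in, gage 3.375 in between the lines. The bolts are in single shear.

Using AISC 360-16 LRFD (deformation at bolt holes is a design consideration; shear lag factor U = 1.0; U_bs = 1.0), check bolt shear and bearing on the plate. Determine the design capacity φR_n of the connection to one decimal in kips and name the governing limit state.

Bolt shear: A_b = π(1.125)²/4 = 0.99402 in². φR_n = 0.75 × 68 × 0.99402 × 4 × 1 = 202.8 kips.
Bearing (0.3125 in plate, F_u = 65 ksi): end bolts L_c = 1.9375 − 1.25/2 = 1.3125, R_n = min(1.2×1.3125×0.3125×65, 2.4×1.125×0.3125×65) = 31.992 kips/bolt; interior L_c = 3.375 − 1.25 = 2.125, R_n = 51.797 kips/bolt. φR_n = 0.75 × (2×31.992 + 2×51.797) = 125.7 kips.
Governing: min(202.8, 125.7) = 125.7 kips → bearing.

125.7 kips (bearing governs)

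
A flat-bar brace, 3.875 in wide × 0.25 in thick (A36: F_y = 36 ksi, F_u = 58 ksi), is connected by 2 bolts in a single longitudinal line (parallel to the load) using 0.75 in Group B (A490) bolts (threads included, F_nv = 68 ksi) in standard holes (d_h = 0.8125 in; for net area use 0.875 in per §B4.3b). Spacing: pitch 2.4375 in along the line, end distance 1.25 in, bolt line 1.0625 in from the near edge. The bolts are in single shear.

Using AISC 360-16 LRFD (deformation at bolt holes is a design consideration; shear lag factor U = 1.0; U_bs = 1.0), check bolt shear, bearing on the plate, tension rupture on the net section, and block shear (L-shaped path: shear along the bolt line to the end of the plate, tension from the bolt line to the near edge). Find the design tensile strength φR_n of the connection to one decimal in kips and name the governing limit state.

Bolt shear: A_b = π(0.75)²/4 = 0.44179 in². φR_n = 0.75 × 68 × 0.44179 × 2 × 1 = 45.1 kips.
Bearing (0.25 in plate, F_u = 58 ksi): end bolts L_c = 1.25 − 0.8125/2 = 0.84375, R_n = min(1.2×0.84375×0.25×58, 2.4×0.75×0.25×58) = 14.681 kips/bolt; interior L_c = 2.4375 − 0.8125 = 1.625, R_n = 26.1 kips/bolt. φR_n = 0.75 × (1×14.681 + 1×26.1) = 30.6 kips.
Tension rupture (net): A_n = (3.875 − 1×0.875)×0.25 = 0.75 in² (U = 1.0, A_e = A_n). φR_n = 0.75 × 58 × 0.75 = 32.6 kips.
Block shear: shear path 1×[1.25+1×2.4375] = 1×3.6875 in, A_gv = 0.92188, A_nv = 1×(3.6875 − 1.5×0.875)×0.25 = 0.59375 in²; tension to near edge: (1.0625 − 0.5×0.875)×0.25 = 0.15625 in². R_n = min(0.6×58×0.59375, 0.6×36×0.92188) + 1.0×58×0.15625 = min(20.663, 19.913) + 9.0625 = 28.976 kips. φR_n = 0.75 × 28.976 = 21.7 kips.
Governing: min(45.1, 30.6, 32.6, 21.7) = 21.7 kips → block shear.

21.7 kips (block shear governs)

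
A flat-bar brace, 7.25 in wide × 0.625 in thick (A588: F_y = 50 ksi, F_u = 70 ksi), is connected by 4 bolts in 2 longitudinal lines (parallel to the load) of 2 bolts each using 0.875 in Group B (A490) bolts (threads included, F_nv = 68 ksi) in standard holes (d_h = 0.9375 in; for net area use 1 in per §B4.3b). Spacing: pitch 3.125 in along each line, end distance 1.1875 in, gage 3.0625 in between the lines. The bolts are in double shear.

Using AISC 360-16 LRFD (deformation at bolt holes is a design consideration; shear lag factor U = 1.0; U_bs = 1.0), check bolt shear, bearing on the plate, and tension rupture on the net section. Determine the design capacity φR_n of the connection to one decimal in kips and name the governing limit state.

Bolt shear: A_b = π(0.875)²/4 = 0.60132 in². φR_n = 0.75 × 68 × 0.60132 × 4 × 2 = 245.3 kips.
Bearing (0.625 in plate, F_u = 70 ksi): end bolts L_c = 1.1875 − 0.9375/2 = 0.71875, R_n = min(1.2×0.71875×0.625×70, 2.4×0.875×0.625×70) = 37.734 kips/bolt; interior L_c = 3.125 − 0.9375 = 2.1875, R_n = 91.875 kips/bolt. φR_n = 0.75 × (2×37.734 + 2×91.875) = 194.4 kips.
Tension rupture (net): A_n = (7.25 − 2×1)×0.625 = 3.2813 in² (U = 1.0, A_e = A_n). φR_n = 0.75 × 70 × 3.2813 = 172.3 kips.
Governing: min(245.3, 194.4, 172.3) = 172.3 kips → net-section rupture.

172.3 kips (net-section rupture governs)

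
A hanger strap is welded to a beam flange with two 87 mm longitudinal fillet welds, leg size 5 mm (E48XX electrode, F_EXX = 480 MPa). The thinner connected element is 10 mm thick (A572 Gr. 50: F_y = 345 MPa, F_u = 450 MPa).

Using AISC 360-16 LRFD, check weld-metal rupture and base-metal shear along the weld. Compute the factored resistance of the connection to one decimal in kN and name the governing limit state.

132.9 kN (weld metal governs)

Weld metal: throat = 0.707×5 = 3.535 mm, L = 2×87 = 174 mm. φR_n = 0.75 × 0.6 × 480 × 3.535 × 174 = 132.9 kN.
Base metal shear (10 mm plate): yield φR_n = 1.0×0.6×345×10×174 = 360.2 kN; rupture φR_n = 0.75×0.6×450×10×174 = 352.4 kN; take 352.4 kN (rupture).
Governing: min(132.9, 352.4) = 132.9 kN → weld metal.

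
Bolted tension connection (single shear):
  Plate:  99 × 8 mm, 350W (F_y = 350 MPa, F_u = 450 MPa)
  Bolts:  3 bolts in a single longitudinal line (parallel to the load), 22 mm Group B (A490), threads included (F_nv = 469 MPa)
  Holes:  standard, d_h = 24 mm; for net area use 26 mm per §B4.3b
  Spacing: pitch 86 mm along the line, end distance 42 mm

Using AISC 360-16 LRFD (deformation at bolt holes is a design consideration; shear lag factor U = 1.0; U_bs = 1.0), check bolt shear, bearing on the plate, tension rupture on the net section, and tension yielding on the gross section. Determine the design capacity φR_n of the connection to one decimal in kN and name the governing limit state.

197.1 kN (net-section rupture governs)

Bolt shear: A_b = π(22)²/4 = 380.13 mm². φR_n = 0.75 × 469 × 380.13 × 3 × 1 = 401.1 kN.
Bearing (8 mm plate, F_u = 450 MPa): end bolts L_c = 42 − 24/2 = 30, R_n = min(1.2×30×8×450, 2.4×22×8×450) = 129.6 kN/bolt; interior L_c = 86 − 24 = 62, R_n = 190.08 kN/bolt. φR_n = 0.75 × (1×129.6 + 2×190.08) = 382.3 kN.
Tension rupture (net): A_n = (99 − 1×26)×8 = 584 mm² (U = 1.0, A_e = A_n). φR_n = 0.75 × 450 × 584 = 197.1 kN.
Tension yield (gross): A_g = 99×8 = 792 mm². φR_n = 0.90 × 350 × 792 = 249.5 kN.
Governing: min(401.1, 382.3, 197.1, 249.5) = 197.1 kN → net-section rupture.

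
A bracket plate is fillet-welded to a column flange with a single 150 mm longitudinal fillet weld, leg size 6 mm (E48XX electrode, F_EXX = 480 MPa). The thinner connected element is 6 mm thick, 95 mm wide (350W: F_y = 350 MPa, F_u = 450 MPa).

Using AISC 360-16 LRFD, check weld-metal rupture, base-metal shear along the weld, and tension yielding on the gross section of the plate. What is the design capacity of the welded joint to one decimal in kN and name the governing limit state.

Weld metal: throat = 0.707×6 = 4.242 mm, L = 150 mm. φR_n = 0.75 × 0.6 × 480 × 4.242 × 150 = 137.4 kN.
Base metal shear (6 mm plate): yield φR_n = 1.0×0.6×350×6×150 = 189.0 kN; rupture φR_n = 0.75×0.6×450×6×150 = 182.3 kN; take 182.3 kN (rupture).
Tension yield (gross): A_g = 95×6 = 570 mm². φR_n = 0.90 × 350 × 570 = 179.6 kN.
Governing: min(137.4, 182.3, 179.6) = 137.4 kN → weld metal.

137.4 kN (weld metal governs)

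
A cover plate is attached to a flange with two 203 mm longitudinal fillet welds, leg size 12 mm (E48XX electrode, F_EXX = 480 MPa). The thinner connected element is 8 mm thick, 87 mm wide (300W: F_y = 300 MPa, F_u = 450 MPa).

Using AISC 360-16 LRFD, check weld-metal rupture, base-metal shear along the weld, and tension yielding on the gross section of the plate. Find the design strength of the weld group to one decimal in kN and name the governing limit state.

187.9 kN (gross-section yield governs)

Weld metal: throat = 0.707×12 = 8.484 mm, L = 2×203 = 406 mm. φR_n = 0.75 × 0.6 × 480 × 8.484 × 406 = 744.0 kN.
Base metal shear (8 mm plate): yield φR_n = 1.0×0.6×300×8×406 = 584.6 kN; rupture φR_n = 0.75×0.6×450×8×406 = 657.7 kN; take 584.6 kN (yield).
Tension yield (gross): A_g = 87×8 = 696 mm². φR_n = 0.90 × 300 × 696 = 187.9 kN.
Governing: min(744.0, 584.6, 187.9) = 187.9 kN → gross-section yield.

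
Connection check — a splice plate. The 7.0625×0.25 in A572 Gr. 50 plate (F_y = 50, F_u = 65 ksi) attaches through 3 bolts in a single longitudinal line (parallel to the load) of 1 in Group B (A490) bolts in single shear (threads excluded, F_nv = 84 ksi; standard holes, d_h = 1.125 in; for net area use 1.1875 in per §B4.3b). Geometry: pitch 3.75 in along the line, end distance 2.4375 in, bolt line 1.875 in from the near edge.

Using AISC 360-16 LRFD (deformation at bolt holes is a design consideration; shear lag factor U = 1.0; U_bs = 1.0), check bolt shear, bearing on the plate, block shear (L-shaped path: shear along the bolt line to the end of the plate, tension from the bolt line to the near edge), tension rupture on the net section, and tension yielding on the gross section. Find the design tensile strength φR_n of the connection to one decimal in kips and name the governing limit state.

66.6 kips (block shear governs)

Bolt shear: A_b = π(1)²/4 = 0.7854 in². φR_n = 0.75 × 84 × 0.7854 × 3 × 1 = 148.4 kips.
Bearing (0.25 in plate, F_u = 65 ksi): end bolts L_c = 2.4375 − 1.125/2 = 1.875, R_n = min(1.2×1.875×0.25×65, 2.4×1×0.25×65) = 36.563 kips/bolt; interior L_c = 3.75 − 1.125 = 2.625, R_n = 39 kips/bolt. φR_n = 0.75 × (1×36.563 + 2×39) = 85.9 kips.
Block shear: shear path 1×[2.4375+2×3.75] = 1×9.9375 in, A_gv = 2.4844, A_nv = 1×(9.9375 − 2.5×1.1875)×0.25 = 1.7422 in²; tension to near edge: (1.875 − 0.5×1.1875)×0.25 = 0.32031 in². R_n = min(0.6×65×1.7422, 0.6×50×2.4844) + 1.0×65×0.32031 = min(67.946, 74.532) + 20.82 = 88.766 kips. φR_n = 0.75 × 88.766 = 66.6 kips.
Tension rupture (net): A_n = (7.0625 − 1×1.1875)×0.25 = 1.4688 in² (U = 1.0, A_e = A_n). φR_n = 0.75 × 65 × 1.4688 = 71.6 kips.
Tension yield (gross): A_g = 7.0625×0.25 = 1.7656 in². φR_n = 0.90 × 50 × 1.7656 = 79.5 kips.
Governing: min(148.4, 85.9, 66.6, 71.6, 79.5) = 66.6 kips → block shear.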